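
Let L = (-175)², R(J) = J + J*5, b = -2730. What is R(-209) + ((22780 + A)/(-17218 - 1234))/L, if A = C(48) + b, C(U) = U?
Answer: -354313007549/282546250 ≈ -1254.0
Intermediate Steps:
R(J) = 6*J (R(J) = J + 5*J = 6*J)
A = -2682 (A = 48 - 2730 = -2682)
L = 30625
R(-209) + ((22780 + A)/(-17218 - 1234))/L = 6*(-209) + ((22780 - 2682)/(-17218 - 1234))/30625 = -1254 + (20098/(-18452))*(1/30625) = -1254 + (20098*(-1/18452))*(1/30625) = -1254 - 10049/9226*1/30625 = -1254 - 10049/282546250 = -354313007549/282546250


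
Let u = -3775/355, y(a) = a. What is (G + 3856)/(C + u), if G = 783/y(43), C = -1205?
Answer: -11827961/3711330 ≈ -3.1870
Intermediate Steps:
u = -755/71 (u = -3775*1/355 = -755/71 ≈ -10.634)
G = 783/43 ≈ 18.209
(G + 3856)/(C + u) = (783/43 + 3856)/(-1205 - 755/71) = 166591/(43*(-86310/71)) = (166591/43)*(-71/86310) = -11827961/3711330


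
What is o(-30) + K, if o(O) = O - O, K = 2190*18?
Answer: 39420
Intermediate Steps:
K = 39420
o(O) = 0
o(-30) + K = 0 + 39420 = 39420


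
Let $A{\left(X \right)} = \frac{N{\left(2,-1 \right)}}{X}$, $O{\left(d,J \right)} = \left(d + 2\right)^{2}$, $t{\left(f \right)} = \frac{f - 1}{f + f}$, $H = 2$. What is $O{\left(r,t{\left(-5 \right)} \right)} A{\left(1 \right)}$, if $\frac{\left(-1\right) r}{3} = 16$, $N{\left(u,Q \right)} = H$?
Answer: $4232$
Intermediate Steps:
$N{\left(u,Q \right)} = 2$
$r = -48$ ($r = \left(-3\right) 16 = -48$)
$t{\left(f \right)} = \frac{-1 + f}{2 f}$
$O{\left(d,J \right)} = \left(2 + d\right)^{2}$
$A{\left(X \right)} = \frac{2}{X}$
$O{\left(r,t{\left(-5 \right)} \right)} A{\left(1 \right)} = \left(2 - 48\right)^{2} \cdot \frac{2}{1} = \left(-46\right)^{2} \cdot 2 \cdot 1 = 2116 \cdot 2 = 4232$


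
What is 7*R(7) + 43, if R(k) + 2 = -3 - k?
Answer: -41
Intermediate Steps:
R(k) = -5 - k (R(k) = -2 + (-3 - k) = -5 - k)
7*R(7) + 43 = 7*(-5 - 1*7) + 43 = 7*(-5 - 7) + 43 = 7*(-12) + 43 = -84 + 43 = -41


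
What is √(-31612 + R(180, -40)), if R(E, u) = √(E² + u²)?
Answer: 2*√(-7903 + 5*√85) ≈ 177.28*I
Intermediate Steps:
√(-31612 + R(180, -40)) = √(-31612 + √(180² + (-40)²)) = √(-31612 + √(32400 + 1600)) = √(-31612 + √34000) = √(-31612 + 20*√85)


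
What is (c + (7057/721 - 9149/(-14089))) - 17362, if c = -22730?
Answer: -407155289046/10158169 ≈ -40082.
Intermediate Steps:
(c + (7057/721 - 9149/(-14089))) - 17362 = (-22730 + (7057/721 - 9149/(-14089))) - 17362 = (-22730 + (7057*(1/721) - 9149*(-1/14089))) - 17362 = (-22730 + (7057/721 + 9149/14089)) - 17362 = (-22730 + 106022502/10158169) - 17362 = -230789158868/10158169 - 17362 = -407155289046/10158169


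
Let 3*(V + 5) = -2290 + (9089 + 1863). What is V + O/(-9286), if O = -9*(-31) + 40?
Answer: 80295085/27858 ≈ 2882.3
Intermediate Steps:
O = 319 (O = 279 + 40 = 319)
V = 8647/3 (V = -5 + (-2290 + (9089 + 1863))/3 = -5 + (-2290 + 10952)/3 = -5 + (⅓)*8662 = -5 + 8662/3 = 8647/3 ≈ 2882.3)
V + O/(-9286) = 8647/3 + 319/(-9286) = 8647/3 + 319*(-1/9286) = 8647/3 - 319/9286 = 80295085/27858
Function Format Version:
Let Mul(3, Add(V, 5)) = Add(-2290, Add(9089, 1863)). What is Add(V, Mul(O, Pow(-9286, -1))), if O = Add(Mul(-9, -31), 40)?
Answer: Rational(80295085, 27858) ≈ 2882.3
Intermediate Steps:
O = 319 (O = Add(279, 40) = 319)
V = Rational(8647, 3) (V = Add(-5, Mul(Rational(1, 3), Add(-2290, Add(9089, 1863)))) = Add(-5, Mul(Rational(1, 3), Add(-2290, 10952))) = Add(-5, Mul(Rational(1, 3), 8662)) = Add(-5, Rational(8662, 3)) = Rational(8647, 3) ≈ 2882.3)
Add(V, Mul(O, Pow(-9286, -1))) = Add(Rational(8647, 3), Mul(319, Pow(-9286, -1))) = Add(Rational(8647, 3), Mul(319, Rational(-1, 9286))) = Add(Rational(8647, 3), Rational(-319, 9286)) = Rational(80295085, 27858)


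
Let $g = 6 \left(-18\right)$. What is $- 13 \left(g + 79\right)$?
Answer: $377$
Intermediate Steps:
$g = -108$
$- 13 \left(g + 79\right) = - 13 \left(-108 + 79\right) = \left(-13\right) \left(-29\right) = 377$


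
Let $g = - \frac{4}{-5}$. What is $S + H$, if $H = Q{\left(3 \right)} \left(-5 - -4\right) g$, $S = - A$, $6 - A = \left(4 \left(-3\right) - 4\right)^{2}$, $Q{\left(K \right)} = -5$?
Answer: $254$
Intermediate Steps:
$g = \frac{4}{5}$ ($g = \left(-4\right) \left(- \frac{1}{5}\right) = \frac{4}{5} \approx 0.8$)
$A = -250$ ($A = 6 - \left(4 \left(-3\right) - 4\right)^{2} = 6 - \left(-12 - 4\right)^{2} = 6 - \left(-16\right)^{2} = 6 - 256 = -250$)
$S = 250$ ($S = \left(-1\right) \left(-250\right) = 250$)
$H = 4$ ($H = - 5 \left(-5 - -4\right) \frac{4}{5} = - 5 \left(-5 + 4\right) \frac{4}{5} = \left(-5\right) \left(-1\right) \frac{4}{5} = 5 \cdot \frac{4}{5} = 4$)
$S + H = 250 + 4 = 254$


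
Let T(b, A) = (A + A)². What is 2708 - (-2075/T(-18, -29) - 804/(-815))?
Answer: 7423401749/2741660 ≈ 2707.6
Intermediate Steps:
T(b, A) = 4*A² (T(b, A) = (2*A)² = 4*A²)
2708 - (-2075/T(-18, -29) - 804/(-815)) = 2708 - (-2075/(4*(-29)²) - 804/(-815)) = 2708 - (-2075/(4*841) - 804*(-1/815)) = 2708 - (-2075/3364 + 804/815) = 2708 - 1*1013531/2741660 = 2708 - 1013531/2741660 = 7423401749/2741660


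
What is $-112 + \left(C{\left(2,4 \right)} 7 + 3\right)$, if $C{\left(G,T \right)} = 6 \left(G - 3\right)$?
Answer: $-151$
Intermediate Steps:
$C{\left(G,T \right)} = -18 + 6 G$ ($C{\left(G,T \right)} = 6 \left(-3 + G\right) = -18 + 6 G$)
$-112 + \left(C{\left(2,4 \right)} 7 + 3\right) = -112 + \left(\left(-18 + 6 \cdot 2\right) 7 + 3\right) = -112 + \left(\left(-18 + 12\right) 7 + 3\right) = -112 + \left(\left(-6\right) 7 + 3\right) = -112 + \left(-42 + 3\right) = -112 - 39 = -151$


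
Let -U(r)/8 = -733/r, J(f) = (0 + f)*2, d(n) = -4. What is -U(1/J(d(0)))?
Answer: 46912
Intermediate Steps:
J(f) = 2*f (J(f) = f*2 = 2*f)
U(r) = 5864/r (U(r) = -(-5864)/r = 5864/r)
-U(1/J(d(0))) = -5864/(1/(2*(-4))) = -5864/(1/(-8)) = -5864/(-⅛) = -5864*(-8) = -1*(-46912) = 46912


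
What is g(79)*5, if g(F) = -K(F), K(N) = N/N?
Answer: -5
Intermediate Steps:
K(N) = 1
g(F) = -1 (g(F) = -1*1 = -1)
g(79)*5 = -1*5 = -5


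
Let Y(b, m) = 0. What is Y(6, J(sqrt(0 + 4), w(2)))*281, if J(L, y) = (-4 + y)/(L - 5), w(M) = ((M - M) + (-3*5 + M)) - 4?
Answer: 0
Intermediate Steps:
w(M) = -19 + M (w(M) = (0 + (-15 + M)) - 4 = (-15 + M) - 4 = -19 + M)
J(L, y) = (-4 + y)/(-5 + L)
Y(6, J(sqrt(0 + 4), w(2)))*281 = 0*281 = 0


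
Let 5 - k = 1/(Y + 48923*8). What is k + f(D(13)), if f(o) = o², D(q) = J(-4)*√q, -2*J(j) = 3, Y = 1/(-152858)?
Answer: 8196185428095/239304701884 ≈ 34.250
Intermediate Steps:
Y = -1/152858 ≈ -6.5420e-6
J(j) = -3/2 (J(j) = -½*3 = -3/2)
k = 299130724497/59826175471 (k = 5 - 1/(-1/152858 + 48923*8) = 5 - 1/(-1/152858 + 391384) = 5 - 1/59826175471/152858 = 5 - 1*152858/59826175471 = 5 - 152858/59826175471 = 299130724497/59826175471 ≈ 5.0000)
D(q) = -3*√q/2
k + f(D(13)) = 299130724497/59826175471 + (-3*√13/2)² = 299130724497/59826175471 + 117/4 = 8196185428095/239304701884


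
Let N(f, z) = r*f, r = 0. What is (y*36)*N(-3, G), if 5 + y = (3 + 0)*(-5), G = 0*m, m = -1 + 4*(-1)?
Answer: 0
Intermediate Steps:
m = -5 (m = -1 - 4 = -5)
G = 0 (G = 0*(-5) = 0)
N(f, z) = 0 (N(f, z) = 0*f = 0)
y = -20 (y = -5 + (3 + 0)*(-5) = -5 + 3*(-5) = -5 - 15 = -20)
(y*36)*N(-3, G) = -20*36*0 = -720*0 = 0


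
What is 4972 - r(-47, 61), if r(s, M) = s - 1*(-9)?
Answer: 5010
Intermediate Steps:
r(s, M) = 9 + s (r(s, M) = s + 9 = 9 + s)
4972 - r(-47, 61) = 4972 - (9 - 47) = 4972 - 1*(-38) = 4972 + 38 = 5010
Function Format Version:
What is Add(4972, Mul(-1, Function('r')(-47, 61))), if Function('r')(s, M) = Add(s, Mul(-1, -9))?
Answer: 5010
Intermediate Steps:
Function('r')(s, M) = Add(9, s) (Function('r')(s, M) = Add(s, 9) = Add(9, s))
Add(4972, Mul(-1, Function('r')(-47, 61))) = Add(4972, Mul(-1, Add(9, -47))) = Add(4972, Mul(-1, -38)) = Add(4972, 38) = 5010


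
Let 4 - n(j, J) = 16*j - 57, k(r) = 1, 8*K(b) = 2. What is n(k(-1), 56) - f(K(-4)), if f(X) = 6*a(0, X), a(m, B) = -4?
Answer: 69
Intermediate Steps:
K(b) = ¼ (K(b) = (⅛)*2 = ¼)
f(X) = -24 (f(X) = 6*(-4) = -24)
n(j, J) = 61 - 16*j (n(j, J) = 4 - (16*j - 57) = 4 - (-57 + 16*j) = 4 + (57 - 16*j) = 61 - 16*j)
n(k(-1), 56) - f(K(-4)) = (61 - 16*1) - 1*(-24) = (61 - 16) + 24 = 45 + 24 = 69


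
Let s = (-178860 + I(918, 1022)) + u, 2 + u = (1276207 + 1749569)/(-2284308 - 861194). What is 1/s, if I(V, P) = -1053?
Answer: -1572751/282963009053 ≈ -5.5581e-6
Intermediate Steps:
u = -4658390/1572751 (u = -2 + (1276207 + 1749569)/(-2284308 - 861194) = -2 + 3025776/(-3145502) = -2 + 3025776*(-1/3145502) = -2 - 1512888/1572751 = -4658390/1572751 ≈ -2.9619)
s = -282963009053/1572751 (s = (-178860 - 1053) - 4658390/1572751 = -179913 - 4658390/1572751 = -282963009053/1572751 ≈ -1.7992e+5)
1/s = 1/(-282963009053/1572751) = -1572751/282963009053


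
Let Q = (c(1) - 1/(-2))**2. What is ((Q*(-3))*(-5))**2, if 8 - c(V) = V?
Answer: 11390625/16 ≈ 7.1191e+5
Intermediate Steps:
c(V) = 8 - V
Q = 225/4 (Q = ((8 - 1*1) - 1/(-2))**2 = ((8 - 1) - 1*(-1/2))**2 = (7 + 1/2)**2 = (15/2)**2 = 225/4 ≈ 56.250)
((Q*(-3))*(-5))**2 = (((225/4)*(-3))*(-5))**2 = (-675/4*(-5))**2 = (3375/4)**2 = 11390625/16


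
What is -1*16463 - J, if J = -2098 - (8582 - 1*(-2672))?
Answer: -3111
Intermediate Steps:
J = -13352 (J = -2098 - (8582 + 2672) = -2098 - 1*11254 = -2098 - 11254 = -13352)
-1*16463 - J = -1*16463 - 1*(-13352) = -16463 + 13352 = -3111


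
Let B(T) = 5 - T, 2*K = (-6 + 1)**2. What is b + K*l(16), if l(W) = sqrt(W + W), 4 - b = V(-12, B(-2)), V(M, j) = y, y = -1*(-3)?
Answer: 1 + 50*sqrt(2) ≈ 71.711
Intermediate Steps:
y = 3
K = 25/2 (K = (-6 + 1)**2/2 = (1/2)*(-5)**2 = (1/2)*25 = 25/2 ≈ 12.500)
V(M, j) = 3
b = 1 (b = 4 - 1*3 = 4 - 3 = 1)
l(W) = sqrt(2)*sqrt(W) (l(W) = sqrt(2*W) = sqrt(2)*sqrt(W))
b + K*l(16) = 1 + 25*(sqrt(2)*sqrt(16))/2 = 1 + 25*(sqrt(2)*4)/2 = 1 + 25*(4*sqrt(2))/2 = 1 + 50*sqrt(2)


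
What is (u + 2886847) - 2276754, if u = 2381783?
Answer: 2991876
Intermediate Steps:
(u + 2886847) - 2276754 = (2381783 + 2886847) - 2276754 = 5268630 - 2276754 = 2991876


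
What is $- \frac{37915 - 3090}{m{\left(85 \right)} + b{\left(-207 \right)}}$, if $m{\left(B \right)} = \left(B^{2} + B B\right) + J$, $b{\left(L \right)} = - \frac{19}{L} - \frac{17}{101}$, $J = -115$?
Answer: $- \frac{145617255}{59940049} \approx -2.4294$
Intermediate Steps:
$b{\left(L \right)} = - \frac{17}{101} - \frac{19}{L}$ ($b{\left(L \right)} = - \frac{19}{L} - \frac{17}{101} = - \frac{17}{101} - \frac{19}{L}$)
$m{\left(B \right)} = -115 + 2 B^{2}$ ($m{\left(B \right)} = \left(B^{2} + B B\right) - 115 = \left(B^{2} + B^{2}\right) - 115 = 2 B^{2} - 115 = -115 + 2 B^{2}$)
$- \frac{37915 - 3090}{m{\left(85 \right)} + b{\left(-207 \right)}} = - \frac{37915 - 3090}{\left(-115 + 2 \cdot 85^{2}\right) - \left(\frac{17}{101} + \frac{19}{-207}\right)} = - \frac{34825}{\left(-115 + 2 \cdot 7225\right) - \frac{1600}{20907}} = - \frac{34825}{\left(-115 + 14450\right) + \left(- \frac{17}{101} + \frac{19}{207}\right)} = - \frac{34825}{14335 - \frac{1600}{20907}} = - \frac{34825}{\frac{299700245}{20907}} = - \frac{34825 \cdot 20907}{299700245} = \left(-1\right) \frac{145617255}{59940049} = - \frac{145617255}{59940049}$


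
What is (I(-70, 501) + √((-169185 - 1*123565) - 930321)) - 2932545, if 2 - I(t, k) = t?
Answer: -2932473 + I*√1223071 ≈ -2.9325e+6 + 1105.9*I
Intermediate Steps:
I(t, k) = 2 - t
(I(-70, 501) + √((-169185 - 1*123565) - 930321)) - 2932545 = ((2 - 1*(-70)) + √((-169185 - 1*123565) - 930321)) - 2932545 = ((2 + 70) + √((-169185 - 123565) - 930321)) - 2932545 = (72 + √(-292750 - 930321)) - 2932545 = (72 + √(-1223071)) - 2932545 = (72 + I*√1223071) - 2932545 = -2932473 + I*√1223071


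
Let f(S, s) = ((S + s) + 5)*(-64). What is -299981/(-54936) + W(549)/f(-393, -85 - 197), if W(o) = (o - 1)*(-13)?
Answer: 389744413/73614240 ≈ 5.2944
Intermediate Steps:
W(o) = 13 - 13*o (W(o) = (-1 + o)*(-13) = 13 - 13*o)
f(S, s) = -320 - 64*S - 64*s (f(S, s) = (5 + S + s)*(-64) = -320 - 64*S - 64*s)
-299981/(-54936) + W(549)/f(-393, -85 - 197) = -299981/(-54936) + (13 - 13*549)/(-320 - 64*(-393) - 64*(-85 - 197)) = -299981*(-1/54936) + (13 - 7137)/(-320 + 25152 - 64*(-282)) = 299981/54936 - 7124/(-320 + 25152 + 18048) = 299981/54936 - 7124/42880 = 299981/54936 - 7124*1/42880 = 299981/54936 - 1781/10720 = 389744413/73614240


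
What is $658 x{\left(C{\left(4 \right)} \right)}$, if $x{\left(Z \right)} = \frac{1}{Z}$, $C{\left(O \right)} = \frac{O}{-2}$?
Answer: $-329$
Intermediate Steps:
$C{\left(O \right)} = - \frac{O}{2}$ ($C{\left(O \right)} = O \left(- \frac{1}{2}\right) = - \frac{O}{2}$)
$658 x{\left(C{\left(4 \right)} \right)} = \frac{658}{\left(- \frac{1}{2}\right) 4} = \frac{658}{-2} = 658 \left(- \frac{1}{2}\right) = -329$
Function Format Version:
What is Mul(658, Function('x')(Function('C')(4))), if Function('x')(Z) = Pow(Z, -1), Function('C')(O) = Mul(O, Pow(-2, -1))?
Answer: -329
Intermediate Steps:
Function('C')(O) = Mul(Rational(-1, 2), O) (Function('C')(O) = Mul(O, Rational(-1, 2)) = Mul(Rational(-1, 2), O))
Mul(658, Function('x')(Function('C')(4))) = Mul(658, Pow(Mul(Rational(-1, 2), 4), -1)) = Mul(658, Pow(-2, -1)) = Mul(658, Rational(-1, 2)) = -329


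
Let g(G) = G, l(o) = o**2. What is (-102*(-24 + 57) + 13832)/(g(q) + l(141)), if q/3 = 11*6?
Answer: 10466/20079 ≈ 0.52124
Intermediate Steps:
q = 198 (q = 3*(11*6) = 3*66 = 198)
(-102*(-24 + 57) + 13832)/(g(q) + l(141)) = (-102*(-24 + 57) + 13832)/(198 + 141**2) = (-102*33 + 13832)/(198 + 19881) = (-3366 + 13832)/20079 = 10466*(1/20079) = 10466/20079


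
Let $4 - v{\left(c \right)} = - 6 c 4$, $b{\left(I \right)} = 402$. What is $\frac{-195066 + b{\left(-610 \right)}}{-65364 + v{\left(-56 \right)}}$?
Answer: $\frac{24333}{8338} \approx 2.9183$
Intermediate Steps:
$v{\left(c \right)} = 4 + 24 c$ ($v{\left(c \right)} = 4 - - 6 c 4 = 4 - - 24 c = 4 + 24 c$)
$\frac{-195066 + b{\left(-610 \right)}}{-65364 + v{\left(-56 \right)}} = \frac{-195066 + 402}{-65364 + \left(4 + 24 \left(-56\right)\right)} = - \frac{194664}{-65364 + \left(4 - 1344\right)} = - \frac{194664}{-65364 - 1340} = - \frac{194664}{-66704} = \left(-194664\right) \left(- \frac{1}{66704}\right) = \frac{24333}{8338}$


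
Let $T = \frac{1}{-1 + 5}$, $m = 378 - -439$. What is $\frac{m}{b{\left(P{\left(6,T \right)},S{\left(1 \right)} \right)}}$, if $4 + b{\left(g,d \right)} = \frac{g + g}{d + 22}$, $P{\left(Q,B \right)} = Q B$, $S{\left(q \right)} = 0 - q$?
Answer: $- \frac{5719}{27} \approx -211.81$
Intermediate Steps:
$S{\left(q \right)} = - q$
$m = 817$ ($m = 378 + 439 = 817$)
$T = \frac{1}{4} \approx 0.25$
$P{\left(Q,B \right)} = B Q$
$b{\left(g,d \right)} = -4 + \frac{2 g}{22 + d}$ ($b{\left(g,d \right)} = -4 + \frac{g + g}{d + 22} = -4 + \frac{2 g}{22 + d}$)
$\frac{m}{b{\left(P{\left(6,T \right)},S{\left(1 \right)} \right)}} = \frac{817}{2 \frac{1}{22 - 1} \left(-44 + \frac{1}{4} \cdot 6 - 2 \left(\left(-1\right) 1\right)\right)} = \frac{817}{2 \frac{1}{22 - 1} \left(-44 + \frac{3}{2} - -2\right)} = \frac{817}{2 \cdot \frac{1}{21} \left(-44 + \frac{3}{2} + 2\right)} = \frac{817}{2 \cdot \frac{1}{21} \left(- \frac{81}{2}\right)} = \frac{817}{- \frac{27}{7}} = 817 \left(- \frac{7}{27}\right) = - \frac{5719}{27}$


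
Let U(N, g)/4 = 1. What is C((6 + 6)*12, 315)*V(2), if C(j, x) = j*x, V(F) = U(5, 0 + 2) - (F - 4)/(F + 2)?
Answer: 204120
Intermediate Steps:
U(N, g) = 4 (U(N, g) = 4*1 = 4)
V(F) = 4 - (-4 + F)/(2 + F) (V(F) = 4 - (F - 4)/(F + 2) = 4 - (-4 + F)/(2 + F))
C((6 + 6)*12, 315)*V(2) = (((6 + 6)*12)*315)*(3*(4 + 2)/(2 + 2)) = ((12*12)*315)*(3*6/4) = (144*315)*(3*(¼)*6) = 45360*(9/2) = 204120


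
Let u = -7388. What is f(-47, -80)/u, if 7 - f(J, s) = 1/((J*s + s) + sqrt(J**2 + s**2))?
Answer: -94732857/99987647908 - sqrt(8609)/99987647908 ≈ -0.00094745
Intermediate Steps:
f(J, s) = 7 - 1/(s + sqrt(J**2 + s**2) + J*s) (f(J, s) = 7 - 1/((J*s + s) + sqrt(J**2 + s**2)) = 7 - 1/((s + J*s) + sqrt(J**2 + s**2)) = 7 - 1/(s + sqrt(J**2 + s**2) + J*s))
f(-47, -80)/u = ((-1 + 7*(-80) + 7*sqrt((-47)**2 + (-80)**2) + 7*(-47)*(-80))/(-80 + sqrt((-47)**2 + (-80)**2) - 47*(-80)))/(-7388) = ((-1 - 560 + 7*sqrt(2209 + 6400) + 26320)/(-80 + sqrt(2209 + 6400) + 3760))*(-1/7388) = ((-1 - 560 + 7*sqrt(8609) + 26320)/(-80 + sqrt(8609) + 3760))*(-1/7388) = ((25759 + 7*sqrt(8609))/(3680 + sqrt(8609)))*(-1/7388) = -(25759 + 7*sqrt(8609))/(7388*(3680 + sqrt(8609)))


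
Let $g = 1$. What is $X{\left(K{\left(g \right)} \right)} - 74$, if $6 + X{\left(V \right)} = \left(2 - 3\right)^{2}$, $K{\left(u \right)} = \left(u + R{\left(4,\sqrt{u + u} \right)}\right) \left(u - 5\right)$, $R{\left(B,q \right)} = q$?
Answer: $-79$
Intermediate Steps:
$K{\left(u \right)} = \left(-5 + u\right) \left(u + \sqrt{2} \sqrt{u}\right)$ ($K{\left(u \right)} = \left(u + \sqrt{u + u}\right) \left(u - 5\right) = \left(u + \sqrt{2 u}\right) \left(-5 + u\right) = \left(u + \sqrt{2} \sqrt{u}\right) \left(-5 + u\right) = \left(-5 + u\right) \left(u + \sqrt{2} \sqrt{u}\right)$)
$X{\left(V \right)} = -5$ ($X{\left(V \right)} = -6 + \left(2 - 3\right)^{2} = -6 + \left(-1\right)^{2} = -6 + 1 = -5$)
$X{\left(K{\left(g \right)} \right)} - 74 = -5 - 74 = -79$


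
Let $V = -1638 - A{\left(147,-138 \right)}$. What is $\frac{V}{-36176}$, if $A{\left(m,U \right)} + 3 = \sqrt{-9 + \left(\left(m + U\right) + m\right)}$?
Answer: $\frac{1635}{36176} + \frac{\sqrt{3}}{5168} \approx 0.045531$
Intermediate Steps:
$A{\left(m,U \right)} = -3 + \sqrt{-9 + U + 2 m}$ ($A{\left(m,U \right)} = -3 + \sqrt{-9 + \left(\left(m + U\right) + m\right)} = -3 + \sqrt{-9 + \left(\left(U + m\right) + m\right)} = -3 + \sqrt{-9 + \left(U + 2 m\right)} = -3 + \sqrt{-9 + U + 2 m}$)
$V = -1635 - 7 \sqrt{3}$ ($V = -1638 - \left(-3 + \sqrt{-9 - 138 + 2 \cdot 147}\right) = -1638 - \left(-3 + \sqrt{-9 - 138 + 294}\right) = -1638 - \left(-3 + \sqrt{147}\right) = -1638 - \left(-3 + 7 \sqrt{3}\right) = -1638 + \left(3 - 7 \sqrt{3}\right) = -1635 - 7 \sqrt{3} \approx -1647.1$)
$\frac{V}{-36176} = \frac{-1635 - 7 \sqrt{3}}{-36176} = \left(-1635 - 7 \sqrt{3}\right) \left(- \frac{1}{36176}\right) = \frac{1635}{36176} + \frac{\sqrt{3}}{5168}$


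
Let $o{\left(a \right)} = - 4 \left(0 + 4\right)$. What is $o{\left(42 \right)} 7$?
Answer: $-112$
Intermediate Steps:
$o{\left(a \right)} = -16$ ($o{\left(a \right)} = \left(-4\right) 4 = -16$)
$o{\left(42 \right)} 7 = \left(-16\right) 7 = -112$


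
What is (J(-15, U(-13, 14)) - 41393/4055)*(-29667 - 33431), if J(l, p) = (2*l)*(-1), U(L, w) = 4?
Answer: -5064056186/4055 ≈ -1.2488e+6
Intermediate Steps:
J(l, p) = -2*l
(J(-15, U(-13, 14)) - 41393/4055)*(-29667 - 33431) = (-2*(-15) - 41393/4055)*(-29667 - 33431) = (30 - 41393*1/4055)*(-63098) = (30 - 41393/4055)*(-63098) = (80257/4055)*(-63098) = -5064056186/4055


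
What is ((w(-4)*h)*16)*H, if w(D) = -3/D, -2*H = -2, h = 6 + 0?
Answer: 72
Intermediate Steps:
h = 6
H = 1 (H = -1/2*(-2) = 1)
((w(-4)*h)*16)*H = ((-3/(-4)*6)*16)*1 = ((-3*(-1/4)*6)*16)*1 = (((3/4)*6)*16)*1 = ((9/2)*16)*1 = 72*1 = 72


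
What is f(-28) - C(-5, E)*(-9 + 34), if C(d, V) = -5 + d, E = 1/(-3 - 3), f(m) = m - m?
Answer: 250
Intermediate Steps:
f(m) = 0
E = -1/6 (E = 1/(-6) = -1/6 ≈ -0.16667)
f(-28) - C(-5, E)*(-9 + 34) = 0 - (-5 - 5)*(-9 + 34) = 0 - (-10)*25 = 0 - 1*(-250) = 0 + 250 = 250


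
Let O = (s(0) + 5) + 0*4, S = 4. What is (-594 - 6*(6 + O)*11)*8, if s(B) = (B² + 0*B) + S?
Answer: -12672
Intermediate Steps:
s(B) = 4 + B² (s(B) = (B² + 0*B) + 4 = (B² + 0) + 4 = B² + 4 = 4 + B²)
O = 9 (O = ((4 + 0²) + 5) + 0*4 = ((4 + 0) + 5) + 0 = (4 + 5) + 0 = 9 + 0 = 9)
(-594 - 6*(6 + O)*11)*8 = (-594 - 6*(6 + 9)*11)*8 = (-594 - 6*15*11)*8 = (-594 - 90*11)*8 = (-594 - 1*990)*8 = (-594 - 990)*8 = -1584*8 = -12672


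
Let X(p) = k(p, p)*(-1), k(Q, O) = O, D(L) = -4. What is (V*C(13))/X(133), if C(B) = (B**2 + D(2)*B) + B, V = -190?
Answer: 1300/7 ≈ 185.71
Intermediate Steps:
C(B) = B**2 - 3*B (C(B) = (B**2 - 4*B) + B = B**2 - 3*B)
X(p) = -p (X(p) = p*(-1) = -p)
(V*C(13))/X(133) = (-2470*(-3 + 13))/((-1*133)) = -2470*10/(-133) = -190*130*(-1/133) = -24700*(-1/133) = 1300/7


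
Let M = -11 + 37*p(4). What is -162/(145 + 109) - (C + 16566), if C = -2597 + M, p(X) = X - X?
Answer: -1772747/127 ≈ -13959.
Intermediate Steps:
p(X) = 0
M = -11 (M = -11 + 37*0 = -11 + 0 = -11)
C = -2608 (C = -2597 - 11 = -2608)
-162/(145 + 109) - (C + 16566) = -162/(145 + 109) - (-2608 + 16566) = -162/254 - 1*13958 = -162*1/254 - 13958 = -81/127 - 13958 = -1772747/127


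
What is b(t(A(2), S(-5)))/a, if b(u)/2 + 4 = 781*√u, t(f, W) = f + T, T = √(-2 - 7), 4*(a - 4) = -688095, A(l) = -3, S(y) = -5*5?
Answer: 32/688079 - 6248*√(-3 + 3*I)/688079 ≈ -0.007111 - 0.01728*I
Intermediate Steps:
S(y) = -25
a = -688079/4 (a = 4 + (¼)*(-688095) = 4 - 688095/4 = -688079/4 ≈ -1.7202e+5)
T = 3*I (T = √(-9) = 3*I ≈ 3.0*I)
t(f, W) = f + 3*I
b(u) = -8 + 1562*√u (b(u) = -8 + 2*(781*√u) = -8 + 1562*√u)
b(t(A(2), S(-5)))/a = (-8 + 1562*√(-3 + 3*I))/(-688079/4) = (-8 + 1562*√(-3 + 3*I))*(-4/688079) = 32/688079 - 6248*√(-3 + 3*I)/688079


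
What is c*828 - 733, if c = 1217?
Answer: 1006943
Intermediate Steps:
c*828 - 733 = 1217*828 - 733 = 1007676 - 733 = 1006943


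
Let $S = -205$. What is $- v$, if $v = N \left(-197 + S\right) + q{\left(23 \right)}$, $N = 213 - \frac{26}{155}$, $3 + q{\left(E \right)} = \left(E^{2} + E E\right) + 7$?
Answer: $\frac{13096968}{155} \approx 84497.0$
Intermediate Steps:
$q{\left(E \right)} = 4 + 2 E^{2}$ ($q{\left(E \right)} = -3 + \left(\left(E^{2} + E E\right) + 7\right) = -3 + \left(\left(E^{2} + E^{2}\right) + 7\right) = -3 + \left(2 E^{2} + 7\right) = -3 + \left(7 + 2 E^{2}\right) = 4 + 2 E^{2}$)
$N = \frac{32989}{155}$ ($N = 213 - 26 \cdot \frac{1}{155} = 213 - \frac{26}{155} = \frac{32989}{155} \approx 212.83$)
$v = - \frac{13096968}{155}$ ($v = \frac{32989 \left(-197 - 205\right)}{155} + \left(4 + 2 \cdot 23^{2}\right) = \frac{32989}{155} \left(-402\right) + \left(4 + 2 \cdot 529\right) = - \frac{13261578}{155} + \left(4 + 1058\right) = - \frac{13261578}{155} + 1062 = - \frac{13096968}{155} \approx -84497.0$)
$- v = \left(-1\right) \left(- \frac{13096968}{155}\right) = \frac{13096968}{155}$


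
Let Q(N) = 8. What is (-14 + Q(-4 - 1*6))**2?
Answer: 36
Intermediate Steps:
(-14 + Q(-4 - 1*6))**2 = (-14 + 8)**2 = (-6)**2 = 36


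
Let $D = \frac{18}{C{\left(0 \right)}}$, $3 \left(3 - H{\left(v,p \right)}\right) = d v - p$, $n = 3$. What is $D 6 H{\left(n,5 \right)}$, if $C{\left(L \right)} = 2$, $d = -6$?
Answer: $576$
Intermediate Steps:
$H{\left(v,p \right)} = 3 + 2 v + \frac{p}{3}$ ($H{\left(v,p \right)} = 3 - \frac{- 6 v - p}{3} = 3 - \frac{- p - 6 v}{3} = 3 + \left(2 v + \frac{p}{3}\right) = 3 + 2 v + \frac{p}{3}$)
$D = 9$ ($D = \frac{18}{2} = 18 \cdot \frac{1}{2} = 9$)
$D 6 H{\left(n,5 \right)} = 9 \cdot 6 \left(3 + 2 \cdot 3 + \frac{1}{3} \cdot 5\right) = 54 \left(3 + 6 + \frac{5}{3}\right) = 54 \cdot \frac{32}{3} = 576$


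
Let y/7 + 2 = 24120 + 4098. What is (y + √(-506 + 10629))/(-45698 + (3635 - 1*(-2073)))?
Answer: -98756/19995 - √10123/39990 ≈ -4.9416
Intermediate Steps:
y = 197512 (y = -14 + 7*(24120 + 4098) = -14 + 7*28218 = -14 + 197526 = 197512)
(y + √(-506 + 10629))/(-45698 + (3635 - 1*(-2073))) = (197512 + √(-506 + 10629))/(-45698 + (3635 - 1*(-2073))) = (197512 + √10123)/(-45698 + (3635 + 2073)) = (197512 + √10123)/(-45698 + 5708) = (197512 + √10123)/(-39990) = (197512 + √10123)*(-1/39990) = -98756/19995 - √10123/39990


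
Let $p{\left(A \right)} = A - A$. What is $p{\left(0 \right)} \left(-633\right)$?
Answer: $0$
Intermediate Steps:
$p{\left(A \right)} = 0$
$p{\left(0 \right)} \left(-633\right) = 0 \left(-633\right) = 0$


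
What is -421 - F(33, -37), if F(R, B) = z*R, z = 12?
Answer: -817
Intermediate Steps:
F(R, B) = 12*R
-421 - F(33, -37) = -421 - 12*33 = -421 - 1*396 = -421 - 396 = -817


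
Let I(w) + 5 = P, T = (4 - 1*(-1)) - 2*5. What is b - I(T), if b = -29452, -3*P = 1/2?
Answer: -176681/6 ≈ -29447.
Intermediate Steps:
T = -5 (T = (4 + 1) - 10 = 5 - 10 = -5)
P = -⅙ (P = -⅓/2 = -⅓*½ = -⅙ ≈ -0.16667)
I(w) = -31/6 (I(w) = -5 - ⅙ = -31/6)
b - I(T) = -29452 - 1*(-31/6) = -29452 + 31/6 = -176681/6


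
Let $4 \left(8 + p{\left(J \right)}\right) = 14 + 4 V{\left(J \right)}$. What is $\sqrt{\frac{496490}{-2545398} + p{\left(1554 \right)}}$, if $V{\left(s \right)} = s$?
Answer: $\frac{\sqrt{1115336191820442}}{848466} \approx 39.361$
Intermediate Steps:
$p{\left(J \right)} = - \frac{9}{2} + J$ ($p{\left(J \right)} = -8 + \frac{14 + 4 J}{4} = -8 + \left(\frac{7}{2} + J\right) = - \frac{9}{2} + J$)
$\sqrt{\frac{496490}{-2545398} + p{\left(1554 \right)}} = \sqrt{\frac{496490}{-2545398} + \left(- \frac{9}{2} + 1554\right)} = \sqrt{496490 \left(- \frac{1}{2545398}\right) + \frac{3099}{2}} = \sqrt{- \frac{248245}{1272699} + \frac{3099}{2}} = \sqrt{\frac{3943597711}{2545398}} = \frac{\sqrt{1115336191820442}}{848466}$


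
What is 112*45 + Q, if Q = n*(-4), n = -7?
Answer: 5068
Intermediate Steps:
Q = 28 (Q = -7*(-4) = 28)
112*45 + Q = 112*45 + 28 = 5040 + 28 = 5068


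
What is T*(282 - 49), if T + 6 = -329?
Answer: -78055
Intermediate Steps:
T = -335 (T = -6 - 329 = -335)
T*(282 - 49) = -335*(282 - 49) = -335*233 = -78055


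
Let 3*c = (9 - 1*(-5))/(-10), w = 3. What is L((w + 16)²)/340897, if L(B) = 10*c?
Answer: -14/1022691 ≈ -1.3689e-5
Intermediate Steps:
c = -7/15 (c = ((9 - 1*(-5))/(-10))/3 = ((9 + 5)*(-⅒))/3 = (14*(-⅒))/3 = (⅓)*(-7/5) = -7/15 ≈ -0.46667)
L(B) = -14/3 (L(B) = 10*(-7/15) = -14/3)
L((w + 16)²)/340897 = -14/3/340897 = -14/3*1/340897 = -14/1022691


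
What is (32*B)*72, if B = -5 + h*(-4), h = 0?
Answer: -11520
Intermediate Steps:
B = -5 (B = -5 + 0*(-4) = -5 + 0 = -5)
(32*B)*72 = (32*(-5))*72 = -160*72 = -11520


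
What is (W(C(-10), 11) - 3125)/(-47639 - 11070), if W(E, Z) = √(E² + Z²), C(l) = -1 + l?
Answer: 3125/58709 - 11*√2/58709 ≈ 0.052964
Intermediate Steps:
(W(C(-10), 11) - 3125)/(-47639 - 11070) = (√((-1 - 10)² + 11²) - 3125)/(-47639 - 11070) = (√((-11)² + 121) - 3125)/(-58709) = (√(121 + 121) - 3125)*(-1/58709) = (√242 - 3125)*(-1/58709) = (11*√2 - 3125)*(-1/58709) = (-3125 + 11*√2)*(-1/58709) = 3125/58709 - 11*√2/58709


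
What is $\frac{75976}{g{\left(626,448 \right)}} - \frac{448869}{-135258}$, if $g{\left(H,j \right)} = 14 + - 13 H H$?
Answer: $\frac{379405033533}{114842473082} \approx 3.3037$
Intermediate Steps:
$g{\left(H,j \right)} = 14 - 13 H^{2}$
$\frac{75976}{g{\left(626,448 \right)}} - \frac{448869}{-135258} = \frac{75976}{14 - 13 \cdot 626^{2}} - \frac{448869}{-135258} = \frac{75976}{14 - 5094388} - - \frac{149623}{45086} = \frac{75976}{14 - 5094388} + \frac{149623}{45086} = \frac{75976}{-5094374} + \frac{149623}{45086} = 75976 \left(- \frac{1}{5094374}\right) + \frac{149623}{45086} = - \frac{37988}{2547187} + \frac{149623}{45086} = \frac{379405033533}{114842473082}$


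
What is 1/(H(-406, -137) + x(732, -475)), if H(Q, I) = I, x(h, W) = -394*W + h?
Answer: 1/187745 ≈ 5.3264e-6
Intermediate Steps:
x(h, W) = h - 394*W
1/(H(-406, -137) + x(732, -475)) = 1/(-137 + (732 - 394*(-475))) = 1/(-137 + (732 + 187150)) = 1/(-137 + 187882) = 1/187745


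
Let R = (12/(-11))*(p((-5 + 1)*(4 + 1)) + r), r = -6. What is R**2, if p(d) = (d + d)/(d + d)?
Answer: 3600/121 ≈ 29.752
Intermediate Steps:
p(d) = 1 (p(d) = (2*d)/((2*d)) = (2*d)*(1/(2*d)) = 1)
R = 60/11 (R = (12/(-11))*(1 - 6) = (12*(-1/11))*(-5) = -12/11*(-5) = 60/11 ≈ 5.4545)
R**2 = (60/11)**2 = 3600/121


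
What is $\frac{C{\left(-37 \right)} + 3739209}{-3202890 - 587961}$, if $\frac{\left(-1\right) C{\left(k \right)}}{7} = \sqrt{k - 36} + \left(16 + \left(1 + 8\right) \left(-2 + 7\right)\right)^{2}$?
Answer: $- \frac{3713162}{3790851} + \frac{7 i \sqrt{73}}{3790851} \approx -0.97951 + 1.5777 \cdot 10^{-5} i$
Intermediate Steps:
$C{\left(k \right)} = -26047 - 7 \sqrt{-36 + k}$ ($C{\left(k \right)} = - 7 \left(\sqrt{k - 36} + \left(16 + \left(1 + 8\right) \left(-2 + 7\right)\right)^{2}\right) = - 7 \left(\sqrt{-36 + k} + \left(16 + 9 \cdot 5\right)^{2}\right) = - 7 \left(\sqrt{-36 + k} + \left(16 + 45\right)^{2}\right) = - 7 \left(\sqrt{-36 + k} + 61^{2}\right) = - 7 \left(\sqrt{-36 + k} + 3721\right) = - 7 \left(3721 + \sqrt{-36 + k}\right) = -26047 - 7 \sqrt{-36 + k}$)
$\frac{C{\left(-37 \right)} + 3739209}{-3202890 - 587961} = \frac{\left(-26047 - 7 \sqrt{-36 - 37}\right) + 3739209}{-3202890 - 587961} = \frac{\left(-26047 - 7 \sqrt{-73}\right) + 3739209}{-3790851} = \left(\left(-26047 - 7 i \sqrt{73}\right) + 3739209\right) \left(- \frac{1}{3790851}\right) = \left(3713162 - 7 i \sqrt{73}\right) \left(- \frac{1}{3790851}\right) = - \frac{3713162}{3790851} + \frac{7 i \sqrt{73}}{3790851}$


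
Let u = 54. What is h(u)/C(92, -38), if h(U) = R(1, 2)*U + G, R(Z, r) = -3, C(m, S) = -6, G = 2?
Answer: 80/3 ≈ 26.667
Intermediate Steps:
h(U) = 2 - 3*U (h(U) = -3*U + 2 = 2 - 3*U)
h(u)/C(92, -38) = (2 - 3*54)/(-6) = (2 - 162)*(-⅙) = -160*(-⅙) = 80/3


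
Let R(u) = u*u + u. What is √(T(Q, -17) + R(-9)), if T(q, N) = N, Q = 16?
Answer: √55 ≈ 7.4162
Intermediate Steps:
R(u) = u + u² (R(u) = u² + u = u + u²)
√(T(Q, -17) + R(-9)) = √(-17 - 9*(1 - 9)) = √(-17 - 9*(-8)) = √(-17 + 72) = √55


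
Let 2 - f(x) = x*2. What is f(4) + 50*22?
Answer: 1094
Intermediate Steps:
f(x) = 2 - 2*x (f(x) = 2 - x*2 = 2 - 2*x)
f(4) + 50*22 = (2 - 2*4) + 50*22 = (2 - 8) + 1100 = -6 + 1100 = 1094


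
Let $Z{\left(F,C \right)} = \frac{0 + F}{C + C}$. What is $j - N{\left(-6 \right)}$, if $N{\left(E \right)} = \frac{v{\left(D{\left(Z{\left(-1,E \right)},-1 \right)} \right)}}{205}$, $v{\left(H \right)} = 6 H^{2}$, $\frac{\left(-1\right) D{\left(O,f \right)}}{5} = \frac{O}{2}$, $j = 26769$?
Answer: $\frac{105362779}{3936} \approx 26769.0$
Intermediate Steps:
$Z{\left(F,C \right)} = \frac{F}{2 C}$
$D{\left(O,f \right)} = - \frac{5 O}{2}$ ($D{\left(O,f \right)} = - 5 \frac{O}{2} = - \frac{5 O}{2}$)
$N{\left(E \right)} = \frac{15}{328 E^{2}}$ ($N{\left(E \right)} = \frac{6 \left(- \frac{5 \cdot \frac{1}{2} \left(-1\right) \frac{1}{E}}{2}\right)^{2}}{205} = 6 \left(- \frac{5 \left(- \frac{1}{2 E}\right)}{2}\right)^{2} \cdot \frac{1}{205} = 6 \left(\frac{5}{4 E}\right)^{2} \cdot \frac{1}{205} = 6 \frac{25}{16 E^{2}} \cdot \frac{1}{205} = \frac{75}{8 E^{2}} \cdot \frac{1}{205} = \frac{15}{328 E^{2}}$)
$j - N{\left(-6 \right)} = 26769 - \frac{15}{328 \cdot 36} = 26769 - \frac{15}{328} \cdot \frac{1}{36} = 26769 - \frac{5}{3936} = \frac{105362779}{3936}$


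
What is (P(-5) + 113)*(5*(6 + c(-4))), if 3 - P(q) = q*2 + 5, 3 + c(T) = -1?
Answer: 1210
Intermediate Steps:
c(T) = -4 (c(T) = -3 - 1 = -4)
P(q) = -2 - 2*q (P(q) = 3 - (q*2 + 5) = 3 - (2*q + 5) = 3 - (5 + 2*q) = 3 + (-5 - 2*q) = -2 - 2*q)
(P(-5) + 113)*(5*(6 + c(-4))) = ((-2 - 2*(-5)) + 113)*(5*(6 - 4)) = ((-2 + 10) + 113)*(5*2) = (8 + 113)*10 = 121*10 = 1210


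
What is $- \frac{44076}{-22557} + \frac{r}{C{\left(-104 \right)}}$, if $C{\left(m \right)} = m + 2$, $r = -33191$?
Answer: $\frac{251061713}{766938} \approx 327.36$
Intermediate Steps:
$C{\left(m \right)} = 2 + m$
$- \frac{44076}{-22557} + \frac{r}{C{\left(-104 \right)}} = - \frac{44076}{-22557} - \frac{33191}{2 - 104} = \left(-44076\right) \left(- \frac{1}{22557}\right) - \frac{33191}{-102} = \frac{14692}{7519} - - \frac{33191}{102} = \frac{14692}{7519} + \frac{33191}{102} = \frac{251061713}{766938}$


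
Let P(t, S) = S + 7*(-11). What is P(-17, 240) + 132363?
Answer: 132526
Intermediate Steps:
P(t, S) = -77 + S (P(t, S) = S - 77 = -77 + S)
P(-17, 240) + 132363 = (-77 + 240) + 132363 = 163 + 132363 = 132526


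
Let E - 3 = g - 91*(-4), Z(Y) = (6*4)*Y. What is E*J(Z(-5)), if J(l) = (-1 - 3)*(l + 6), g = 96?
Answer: 211128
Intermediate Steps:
Z(Y) = 24*Y
E = 463 (E = 3 + (96 - 91*(-4)) = 3 + (96 + 364) = 3 + 460 = 463)
J(l) = -24 - 4*l (J(l) = -4*(6 + l) = -24 - 4*l)
E*J(Z(-5)) = 463*(-24 - 96*(-5)) = 463*(-24 - 4*(-120)) = 463*(-24 + 480) = 463*456 = 211128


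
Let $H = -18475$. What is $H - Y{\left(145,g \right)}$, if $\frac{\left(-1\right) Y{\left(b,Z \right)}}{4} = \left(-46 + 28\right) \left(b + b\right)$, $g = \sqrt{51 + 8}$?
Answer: $-39355$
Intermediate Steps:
$g = \sqrt{59} \approx 7.6811$
$Y{\left(b,Z \right)} = 144 b$ ($Y{\left(b,Z \right)} = - 4 \left(-46 + 28\right) \left(b + b\right) = - 4 \left(- 18 \cdot 2 b\right) = - 4 \left(- 36 b\right) = 144 b$)
$H - Y{\left(145,g \right)} = -18475 - 144 \cdot 145 = -18475 - 20880 = -39355$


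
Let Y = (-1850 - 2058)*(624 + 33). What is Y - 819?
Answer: -2568375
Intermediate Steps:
Y = -2567556 (Y = -3908*657 = -2567556)
Y - 819 = -2567556 - 819 = -2568375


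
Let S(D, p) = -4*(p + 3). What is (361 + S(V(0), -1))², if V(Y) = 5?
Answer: 124609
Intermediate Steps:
S(D, p) = -12 - 4*p (S(D, p) = -4*(3 + p) = -12 - 4*p)
(361 + S(V(0), -1))² = (361 + (-12 - 4*(-1)))² = (361 + (-12 + 4))² = (361 - 8)² = 353² = 124609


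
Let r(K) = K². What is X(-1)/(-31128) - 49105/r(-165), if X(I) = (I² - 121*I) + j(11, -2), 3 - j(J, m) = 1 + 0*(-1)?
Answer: -25531939/14124330 ≈ -1.8077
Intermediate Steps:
j(J, m) = 2 (j(J, m) = 3 - (1 + 0*(-1)) = 3 - (1 + 0) = 3 - 1*1 = 3 - 1 = 2)
X(I) = 2 + I² - 121*I (X(I) = (I² - 121*I) + 2 = 2 + I² - 121*I)
X(-1)/(-31128) - 49105/r(-165) = (2 + (-1)² - 121*(-1))/(-31128) - 49105/((-165)²) = (2 + 1 + 121)*(-1/31128) - 49105/27225 = 124*(-1/31128) - 49105*1/27225 = -31/7782 - 9821/5445 = -25531939/14124330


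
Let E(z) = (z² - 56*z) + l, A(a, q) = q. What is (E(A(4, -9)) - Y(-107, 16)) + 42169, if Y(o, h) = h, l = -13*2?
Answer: 42712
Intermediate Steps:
l = -26
E(z) = -26 + z² - 56*z (E(z) = (z² - 56*z) - 26 = -26 + z² - 56*z)
(E(A(4, -9)) - Y(-107, 16)) + 42169 = ((-26 + (-9)² - 56*(-9)) - 1*16) + 42169 = ((-26 + 81 + 504) - 16) + 42169 = (559 - 16) + 42169 = 543 + 42169 = 42712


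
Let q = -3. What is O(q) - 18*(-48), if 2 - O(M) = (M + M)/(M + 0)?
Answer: 864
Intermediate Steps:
O(M) = 0 (O(M) = 2 - (M + M)/(M + 0) = 2 - 2*M/M = 2 - 1*2 = 2 - 2 = 0)
O(q) - 18*(-48) = 0 - 18*(-48) = 0 + 864 = 864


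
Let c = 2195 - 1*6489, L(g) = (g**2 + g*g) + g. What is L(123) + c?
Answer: 26087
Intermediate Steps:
L(g) = g + 2*g**2 (L(g) = (g**2 + g**2) + g = 2*g**2 + g = g + 2*g**2)
c = -4294 (c = 2195 - 6489 = -4294)
L(123) + c = 123*(1 + 2*123) - 4294 = 123*(1 + 246) - 4294 = 123*247 - 4294 = 30381 - 4294 = 26087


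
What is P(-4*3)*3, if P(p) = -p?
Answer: 36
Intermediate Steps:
P(-4*3)*3 = -(-4)*3*3 = -1*(-12)*3 = 12*3 = 36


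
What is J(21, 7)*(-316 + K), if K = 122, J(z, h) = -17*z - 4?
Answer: 70034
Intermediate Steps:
J(z, h) = -4 - 17*z
J(21, 7)*(-316 + K) = (-4 - 17*21)*(-316 + 122) = (-4 - 357)*(-194) = -361*(-194) = 70034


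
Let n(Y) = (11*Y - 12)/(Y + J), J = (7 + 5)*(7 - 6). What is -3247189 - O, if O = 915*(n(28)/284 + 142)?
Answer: -959108567/284 ≈ -3.3771e+6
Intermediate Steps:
J = 12 (J = 12*1 = 12)
n(Y) = (-12 + 11*Y)/(12 + Y) (n(Y) = (11*Y - 12)/(Y + 12) = (-12 + 11*Y)/(12 + Y))
O = 36906891/284 (O = 915*(((-12 + 11*28)/(12 + 28))/284 + 142) = 915*(((-12 + 308)/40)*(1/284) + 142) = 915*(((1/40)*296)*(1/284) + 142) = 915*((37/5)*(1/284) + 142) = 915*(37/1420 + 142) = 915*(201677/1420) = 36906891/284 ≈ 1.2995e+5)
-3247189 - O = -3247189 - 1*36906891/284 = -3247189 - 36906891/284 = -959108567/284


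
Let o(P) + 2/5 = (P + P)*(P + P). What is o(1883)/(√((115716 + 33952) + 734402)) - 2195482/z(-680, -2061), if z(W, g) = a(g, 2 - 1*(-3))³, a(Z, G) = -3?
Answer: 2195482/27 + 11818963*√98230/245575 ≈ 96398.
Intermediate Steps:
o(P) = -⅖ + 4*P² (o(P) = -⅖ + (P + P)*(P + P) = -⅖ + (2*P)*(2*P) = -⅖ + 4*P²)
z(W, g) = -27 (z(W, g) = (-3)³ = -27)
o(1883)/(√((115716 + 33952) + 734402)) - 2195482/z(-680, -2061) = (-⅖ + 4*1883²)/(√((115716 + 33952) + 734402)) - 2195482/(-27) = (-⅖ + 4*3545689)/(√(149668 + 734402)) - 2195482*(-1/27) = (-⅖ + 14182756)/(√884070) + 2195482/27 = 70913778/(5*((3*√98230))) + 2195482/27 = 70913778*(√98230/294690)/5 + 2195482/27 = 11818963*√98230/245575 + 2195482/27 = 2195482/27 + 11818963*√98230/245575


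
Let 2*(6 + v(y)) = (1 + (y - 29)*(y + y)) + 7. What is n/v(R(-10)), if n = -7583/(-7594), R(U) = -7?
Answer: 7583/1898500 ≈ 0.0039942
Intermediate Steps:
v(y) = -2 + y*(-29 + y) (v(y) = -6 + ((1 + (y - 29)*(y + y)) + 7)/2 = -6 + ((1 + (-29 + y)*(2*y)) + 7)/2 = -6 + ((1 + 2*y*(-29 + y)) + 7)/2 = -6 + (8 + 2*y*(-29 + y))/2 = -6 + (4 + y*(-29 + y)) = -2 + y*(-29 + y))
n = 7583/7594 (n = -7583*(-1/7594) = 7583/7594 ≈ 0.99855)
n/v(R(-10)) = 7583/(7594*(-2 + (-7)² - 29*(-7))) = 7583/(7594*(-2 + 49 + 203)) = (7583/7594)/250 = (7583/7594)*(1/250) = 7583/1898500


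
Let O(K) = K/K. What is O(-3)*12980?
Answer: 12980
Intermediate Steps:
O(K) = 1
O(-3)*12980 = 1*12980 = 12980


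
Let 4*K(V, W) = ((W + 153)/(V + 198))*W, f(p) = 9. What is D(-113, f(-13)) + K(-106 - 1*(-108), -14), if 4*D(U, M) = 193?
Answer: 18327/400 ≈ 45.818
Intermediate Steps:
D(U, M) = 193/4 (D(U, M) = (1/4)*193 = 193/4)
K(V, W) = W*(153 + W)/(4*(198 + V)) (K(V, W) = (((W + 153)/(V + 198))*W)/4 = (((153 + W)/(198 + V))*W)/4 = (W*(153 + W)/(198 + V))/4 = W*(153 + W)/(4*(198 + V)))
D(-113, f(-13)) + K(-106 - 1*(-108), -14) = 193/4 + (1/4)*(-14)*(153 - 14)/(198 + (-106 - 1*(-108))) = 193/4 + (1/4)*(-14)*139/(198 + (-106 + 108)) = 193/4 + (1/4)*(-14)*139/(198 + 2) = 193/4 + (1/4)*(-14)*139/200 = 193/4 + (1/4)*(-14)*(1/200)*139 = 193/4 - 973/400 = 18327/400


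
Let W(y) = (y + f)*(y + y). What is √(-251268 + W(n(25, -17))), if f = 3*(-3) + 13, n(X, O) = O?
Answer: I*√250826 ≈ 500.83*I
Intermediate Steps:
f = 4 (f = -9 + 13 = 4)
W(y) = 2*y*(4 + y) (W(y) = (y + 4)*(y + y) = (4 + y)*(2*y) = 2*y*(4 + y))
√(-251268 + W(n(25, -17))) = √(-251268 + 2*(-17)*(4 - 17)) = √(-251268 + 2*(-17)*(-13)) = √(-251268 + 442) = √(-250826) = I*√250826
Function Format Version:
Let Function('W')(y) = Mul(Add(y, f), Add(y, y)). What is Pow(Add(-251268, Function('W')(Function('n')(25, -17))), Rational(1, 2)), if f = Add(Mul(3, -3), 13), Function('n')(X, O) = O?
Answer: Mul(I, Pow(250826, Rational(1, 2))) ≈ Mul(500.83, I)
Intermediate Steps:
f = 4 (f = Add(-9, 13) = 4)
Function('W')(y) = Mul(2, y, Add(4, y)) (Function('W')(y) = Mul(Add(y, 4), Add(y, y)) = Mul(Add(4, y), Mul(2, y)) = Mul(2, y, Add(4, y)))
Pow(Add(-251268, Function('W')(Function('n')(25, -17))), Rational(1, 2)) = Pow(Add(-251268, Mul(2, -17, Add(4, -17))), Rational(1, 2)) = Pow(Add(-251268, Mul(2, -17, -13)), Rational(1, 2)) = Pow(Add(-251268, 442), Rational(1, 2)) = Pow(-250826, Rational(1, 2)) = Mul(I, Pow(250826, Rational(1, 2)))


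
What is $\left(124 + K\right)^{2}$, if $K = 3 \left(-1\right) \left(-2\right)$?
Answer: $16900$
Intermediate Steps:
$K = 6$ ($K = \left(-3\right) \left(-2\right) = 6$)
$\left(124 + K\right)^{2} = \left(124 + 6\right)^{2} = 130^{2} = 16900$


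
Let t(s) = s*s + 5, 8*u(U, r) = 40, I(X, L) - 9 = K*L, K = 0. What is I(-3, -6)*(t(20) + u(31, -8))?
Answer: 3690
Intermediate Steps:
I(X, L) = 9 (I(X, L) = 9 + 0*L = 9 + 0 = 9)
u(U, r) = 5 (u(U, r) = (1/8)*40 = 5)
t(s) = 5 + s**2 (t(s) = s**2 + 5 = 5 + s**2)
I(-3, -6)*(t(20) + u(31, -8)) = 9*((5 + 20**2) + 5) = 9*((5 + 400) + 5) = 9*(405 + 5) = 9*410 = 3690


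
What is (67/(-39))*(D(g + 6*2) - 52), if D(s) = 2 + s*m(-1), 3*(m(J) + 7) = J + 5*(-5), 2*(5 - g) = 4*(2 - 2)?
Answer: 4891/9 ≈ 543.44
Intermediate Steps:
g = 5 (g = 5 - 2*(2 - 2) = 5 - 2*0 = 5 - 1/2*0 = 5 + 0 = 5)
m(J) = -46/3 + J/3 (m(J) = -7 + (J + 5*(-5))/3 = -7 + (J - 25)/3 = -7 + (-25 + J)/3 = -7 + (-25/3 + J/3) = -46/3 + J/3)
D(s) = 2 - 47*s/3 (D(s) = 2 + s*(-46/3 + (1/3)*(-1)) = 2 + s*(-46/3 - 1/3) = 2 + s*(-47/3) = 2 - 47*s/3)
(67/(-39))*(D(g + 6*2) - 52) = (67/(-39))*((2 - 47*(5 + 6*2)/3) - 52) = (67*(-1/39))*((2 - 47*(5 + 12)/3) - 52) = -67*((2 - 47/3*17) - 52)/39 = -67*((2 - 799/3) - 52)/39 = -67*(-793/3 - 52)/39 = -67/39*(-949/3) = 4891/9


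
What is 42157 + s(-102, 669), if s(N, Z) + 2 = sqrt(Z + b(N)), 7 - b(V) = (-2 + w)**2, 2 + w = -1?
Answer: 42155 + sqrt(651) ≈ 42181.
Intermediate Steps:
w = -3 (w = -2 - 1 = -3)
b(V) = -18 (b(V) = 7 - (-2 - 3)**2 = 7 - 1*(-5)**2 = 7 - 1*25 = 7 - 25 = -18)
s(N, Z) = -2 + sqrt(-18 + Z) (s(N, Z) = -2 + sqrt(Z - 18) = -2 + sqrt(-18 + Z))
42157 + s(-102, 669) = 42157 + (-2 + sqrt(-18 + 669)) = 42157 + (-2 + sqrt(651)) = 42155 + sqrt(651)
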